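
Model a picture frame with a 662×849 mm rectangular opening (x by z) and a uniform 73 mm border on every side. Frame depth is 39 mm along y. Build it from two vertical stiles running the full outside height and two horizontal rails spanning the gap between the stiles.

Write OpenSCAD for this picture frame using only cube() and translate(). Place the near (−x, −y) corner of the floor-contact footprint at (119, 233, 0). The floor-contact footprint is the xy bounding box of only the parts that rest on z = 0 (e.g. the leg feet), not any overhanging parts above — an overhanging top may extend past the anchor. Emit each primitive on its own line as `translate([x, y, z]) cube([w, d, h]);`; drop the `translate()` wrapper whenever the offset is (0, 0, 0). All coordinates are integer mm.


translate([119, 233, 0]) cube([73, 39, 995]);
translate([854, 233, 0]) cube([73, 39, 995]);
translate([192, 233, 0]) cube([662, 39, 73]);
translate([192, 233, 922]) cube([662, 39, 73]);


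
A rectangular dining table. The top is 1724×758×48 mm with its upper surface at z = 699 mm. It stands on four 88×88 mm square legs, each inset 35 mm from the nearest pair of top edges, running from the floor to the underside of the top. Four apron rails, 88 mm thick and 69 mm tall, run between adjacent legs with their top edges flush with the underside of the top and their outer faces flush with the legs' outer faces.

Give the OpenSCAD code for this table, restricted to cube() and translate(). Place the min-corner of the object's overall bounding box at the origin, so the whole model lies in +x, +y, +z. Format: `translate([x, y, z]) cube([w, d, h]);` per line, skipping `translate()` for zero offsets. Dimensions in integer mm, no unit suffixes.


// leg_h = 699 - 48 = 651
// apron z = 651 - 69 = 582
translate([0, 0, 651]) cube([1724, 758, 48]);
translate([35, 35, 0]) cube([88, 88, 651]);
translate([1601, 35, 0]) cube([88, 88, 651]);
translate([35, 635, 0]) cube([88, 88, 651]);
translate([1601, 635, 0]) cube([88, 88, 651]);
translate([123, 35, 582]) cube([1478, 88, 69]);
translate([123, 635, 582]) cube([1478, 88, 69]);
translate([35, 123, 582]) cube([88, 512, 69]);
translate([1601, 123, 582]) cube([88, 512, 69]);


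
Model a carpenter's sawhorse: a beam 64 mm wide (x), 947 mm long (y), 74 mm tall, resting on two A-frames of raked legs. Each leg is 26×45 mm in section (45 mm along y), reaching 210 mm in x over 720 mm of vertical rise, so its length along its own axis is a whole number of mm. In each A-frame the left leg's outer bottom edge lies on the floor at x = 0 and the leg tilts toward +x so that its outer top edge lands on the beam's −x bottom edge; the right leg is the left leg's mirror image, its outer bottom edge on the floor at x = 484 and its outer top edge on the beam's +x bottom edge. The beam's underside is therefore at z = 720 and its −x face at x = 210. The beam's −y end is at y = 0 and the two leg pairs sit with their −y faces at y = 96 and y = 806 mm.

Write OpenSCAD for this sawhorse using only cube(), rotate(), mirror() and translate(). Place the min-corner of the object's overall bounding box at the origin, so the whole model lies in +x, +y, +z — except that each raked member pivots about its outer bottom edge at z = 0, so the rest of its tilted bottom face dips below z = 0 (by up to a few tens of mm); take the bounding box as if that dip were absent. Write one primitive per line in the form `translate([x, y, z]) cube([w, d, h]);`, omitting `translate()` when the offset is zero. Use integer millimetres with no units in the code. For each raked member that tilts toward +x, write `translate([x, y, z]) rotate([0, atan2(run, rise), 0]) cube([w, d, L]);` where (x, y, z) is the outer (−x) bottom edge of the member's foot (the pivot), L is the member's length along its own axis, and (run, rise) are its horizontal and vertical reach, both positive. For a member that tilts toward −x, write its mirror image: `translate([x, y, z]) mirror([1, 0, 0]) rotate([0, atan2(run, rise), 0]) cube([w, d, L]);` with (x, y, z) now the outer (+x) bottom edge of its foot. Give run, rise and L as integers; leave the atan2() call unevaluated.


translate([210, 0, 720]) cube([64, 947, 74]);
translate([0, 96, 0]) rotate([0, atan2(210, 720), 0]) cube([26, 45, 750]);
translate([484, 96, 0]) mirror([1, 0, 0]) rotate([0, atan2(210, 720), 0]) cube([26, 45, 750]);
translate([0, 806, 0]) rotate([0, atan2(210, 720), 0]) cube([26, 45, 750]);
translate([484, 806, 0]) mirror([1, 0, 0]) rotate([0, atan2(210, 720), 0]) cube([26, 45, 750]);


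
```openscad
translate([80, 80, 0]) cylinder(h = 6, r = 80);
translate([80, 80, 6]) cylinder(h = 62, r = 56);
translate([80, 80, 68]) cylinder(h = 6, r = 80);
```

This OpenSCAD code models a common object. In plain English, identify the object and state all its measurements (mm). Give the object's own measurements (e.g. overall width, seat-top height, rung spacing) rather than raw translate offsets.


A spool: two coaxial disc flanges of radius 80 mm and thickness 6 mm, joined by a core cylinder of radius 56 mm and height 62 mm. The lower flange rests on z = 0 and the three cylinders share a vertical axis.


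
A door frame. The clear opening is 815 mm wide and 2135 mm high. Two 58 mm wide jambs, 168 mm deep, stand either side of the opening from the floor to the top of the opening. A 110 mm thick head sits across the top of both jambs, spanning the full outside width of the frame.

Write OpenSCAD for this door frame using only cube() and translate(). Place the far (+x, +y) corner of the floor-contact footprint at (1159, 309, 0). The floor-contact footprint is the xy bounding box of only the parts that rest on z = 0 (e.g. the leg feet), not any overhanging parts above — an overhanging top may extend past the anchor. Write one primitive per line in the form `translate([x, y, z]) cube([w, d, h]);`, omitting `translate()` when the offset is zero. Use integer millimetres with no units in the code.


translate([228, 141, 0]) cube([58, 168, 2135]);
translate([1101, 141, 0]) cube([58, 168, 2135]);
translate([228, 141, 2135]) cube([931, 168, 110]);


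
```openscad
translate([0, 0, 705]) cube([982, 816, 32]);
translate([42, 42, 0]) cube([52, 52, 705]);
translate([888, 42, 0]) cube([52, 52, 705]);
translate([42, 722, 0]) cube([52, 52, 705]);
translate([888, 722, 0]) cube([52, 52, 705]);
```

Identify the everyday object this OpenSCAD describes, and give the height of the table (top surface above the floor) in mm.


A table. The table height is 737 mm.

A 982×816×32 slab sits at z = 705 on four 52 mm square posts — a table. The top surface is at 705 + 32 = 737 mm.


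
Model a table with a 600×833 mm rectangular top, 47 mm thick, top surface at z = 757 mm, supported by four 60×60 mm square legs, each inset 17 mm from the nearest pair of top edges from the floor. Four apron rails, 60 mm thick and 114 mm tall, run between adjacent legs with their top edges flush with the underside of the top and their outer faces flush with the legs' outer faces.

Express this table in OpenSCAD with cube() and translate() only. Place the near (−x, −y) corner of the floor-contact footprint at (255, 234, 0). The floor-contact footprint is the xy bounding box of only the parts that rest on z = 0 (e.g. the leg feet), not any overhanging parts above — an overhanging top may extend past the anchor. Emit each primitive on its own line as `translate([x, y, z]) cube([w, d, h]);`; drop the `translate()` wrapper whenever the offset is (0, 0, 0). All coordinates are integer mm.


// leg_h = 757 - 47 = 710
// apron z = 710 - 114 = 596
translate([238, 217, 710]) cube([600, 833, 47]);
translate([255, 234, 0]) cube([60, 60, 710]);
translate([761, 234, 0]) cube([60, 60, 710]);
translate([255, 973, 0]) cube([60, 60, 710]);
translate([761, 973, 0]) cube([60, 60, 710]);
translate([315, 234, 596]) cube([446, 60, 114]);
translate([315, 973, 596]) cube([446, 60, 114]);
translate([255, 294, 596]) cube([60, 679, 114]);
translate([761, 294, 596]) cube([60, 679, 114]);


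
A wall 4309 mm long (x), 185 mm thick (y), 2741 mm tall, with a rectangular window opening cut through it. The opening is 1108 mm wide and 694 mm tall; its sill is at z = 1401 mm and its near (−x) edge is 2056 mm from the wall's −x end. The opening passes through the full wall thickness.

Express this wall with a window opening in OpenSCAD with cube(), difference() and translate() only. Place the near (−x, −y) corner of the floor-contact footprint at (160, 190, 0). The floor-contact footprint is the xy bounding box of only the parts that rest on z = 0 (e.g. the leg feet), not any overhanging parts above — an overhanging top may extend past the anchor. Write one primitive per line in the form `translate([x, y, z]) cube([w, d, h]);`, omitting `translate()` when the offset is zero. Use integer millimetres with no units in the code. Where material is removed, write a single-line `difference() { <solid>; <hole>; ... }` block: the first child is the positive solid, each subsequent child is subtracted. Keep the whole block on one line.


difference() { translate([160, 190, 0]) cube([4309, 185, 2741]); translate([2216, 190, 1401]) cube([1108, 185, 694]); }


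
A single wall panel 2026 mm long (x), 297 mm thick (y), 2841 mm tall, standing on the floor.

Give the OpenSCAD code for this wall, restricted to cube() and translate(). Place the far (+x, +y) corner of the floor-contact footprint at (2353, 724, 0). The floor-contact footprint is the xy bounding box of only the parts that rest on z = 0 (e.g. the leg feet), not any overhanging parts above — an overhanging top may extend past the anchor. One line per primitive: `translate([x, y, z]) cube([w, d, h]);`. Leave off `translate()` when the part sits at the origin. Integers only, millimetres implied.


translate([327, 427, 0]) cube([2026, 297, 2841]);


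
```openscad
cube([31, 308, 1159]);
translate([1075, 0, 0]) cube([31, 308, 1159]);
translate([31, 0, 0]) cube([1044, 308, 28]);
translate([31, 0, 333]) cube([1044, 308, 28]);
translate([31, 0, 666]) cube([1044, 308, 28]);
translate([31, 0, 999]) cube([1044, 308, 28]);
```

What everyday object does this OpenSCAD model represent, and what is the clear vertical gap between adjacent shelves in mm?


A bookshelf. The clear shelf gap is 305 mm.

Two tall side panels with 4 horizontal boards between them — a bookshelf. The first two shelf undersides are at z = 0 and z = 333; with shelf thickness 28, the clear gap is 333 − 0 − 28 = 305 mm.


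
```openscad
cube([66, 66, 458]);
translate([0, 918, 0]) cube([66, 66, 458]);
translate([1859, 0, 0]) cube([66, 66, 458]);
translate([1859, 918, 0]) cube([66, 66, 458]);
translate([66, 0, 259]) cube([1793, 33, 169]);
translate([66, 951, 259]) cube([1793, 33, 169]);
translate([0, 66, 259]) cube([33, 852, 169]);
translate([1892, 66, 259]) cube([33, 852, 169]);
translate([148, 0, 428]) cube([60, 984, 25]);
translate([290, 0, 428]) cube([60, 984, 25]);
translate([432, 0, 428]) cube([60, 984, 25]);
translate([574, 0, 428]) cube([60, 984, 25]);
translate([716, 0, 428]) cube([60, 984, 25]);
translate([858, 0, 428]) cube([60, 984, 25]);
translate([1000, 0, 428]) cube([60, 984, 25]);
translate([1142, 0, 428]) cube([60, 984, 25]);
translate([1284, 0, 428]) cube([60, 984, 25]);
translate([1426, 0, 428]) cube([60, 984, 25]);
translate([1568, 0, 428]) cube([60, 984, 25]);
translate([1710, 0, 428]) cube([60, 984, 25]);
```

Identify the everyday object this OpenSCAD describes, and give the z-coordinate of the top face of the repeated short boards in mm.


A bed frame. The slat-top height is 453 mm.

Four posts, four rails, and a row of slats — a bed frame. Slats sit on the rails at z = 259 + 169 = 428; with slat thickness 25, the top is 453 mm.


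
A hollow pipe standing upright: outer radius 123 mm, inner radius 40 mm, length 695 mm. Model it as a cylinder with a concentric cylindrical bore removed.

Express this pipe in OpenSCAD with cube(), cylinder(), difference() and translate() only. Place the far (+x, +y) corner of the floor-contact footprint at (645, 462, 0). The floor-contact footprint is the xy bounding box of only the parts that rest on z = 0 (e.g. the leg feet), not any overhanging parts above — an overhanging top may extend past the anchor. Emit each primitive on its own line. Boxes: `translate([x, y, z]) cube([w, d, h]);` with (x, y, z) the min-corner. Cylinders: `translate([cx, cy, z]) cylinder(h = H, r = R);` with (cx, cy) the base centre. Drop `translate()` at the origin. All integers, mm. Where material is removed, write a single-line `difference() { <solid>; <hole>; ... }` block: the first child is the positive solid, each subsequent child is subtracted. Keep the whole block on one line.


difference() { translate([522, 339, 0]) cylinder(h = 695, r = 123); translate([522, 339, 0]) cylinder(h = 695, r = 40); }


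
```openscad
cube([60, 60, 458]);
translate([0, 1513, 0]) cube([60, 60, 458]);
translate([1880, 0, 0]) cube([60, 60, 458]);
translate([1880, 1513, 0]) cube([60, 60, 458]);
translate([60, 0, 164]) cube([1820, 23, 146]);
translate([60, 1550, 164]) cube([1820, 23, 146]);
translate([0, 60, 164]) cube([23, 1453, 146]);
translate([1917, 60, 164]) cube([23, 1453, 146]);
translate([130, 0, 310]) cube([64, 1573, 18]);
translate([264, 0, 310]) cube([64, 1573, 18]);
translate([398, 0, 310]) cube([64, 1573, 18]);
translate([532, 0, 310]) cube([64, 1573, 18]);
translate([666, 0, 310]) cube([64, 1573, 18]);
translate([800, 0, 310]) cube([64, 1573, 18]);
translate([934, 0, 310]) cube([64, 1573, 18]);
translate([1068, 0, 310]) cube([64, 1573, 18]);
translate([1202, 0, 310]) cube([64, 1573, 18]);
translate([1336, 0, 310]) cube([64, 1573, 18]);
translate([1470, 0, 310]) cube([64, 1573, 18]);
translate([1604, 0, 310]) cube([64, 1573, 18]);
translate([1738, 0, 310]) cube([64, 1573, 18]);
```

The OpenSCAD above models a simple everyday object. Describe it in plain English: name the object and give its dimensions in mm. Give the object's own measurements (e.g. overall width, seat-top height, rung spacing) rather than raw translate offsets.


A bed frame 1940 mm long (x) by 1573 mm wide (y). Four 60×60 mm corner posts, 458 mm tall, at the corners of the footprint. Four rails of 23 mm thickness and 146 mm height run between adjacent posts with their undersides at z = 164 mm, their outer faces flush with the outside of the frame (the two x-running rails run between the posts' inner faces; the two y-running rails run between the posts' inner faces). 13 slats, each 64 mm wide (x) and 18 mm thick, lie across the top of the two x-running rails, running the full 1573 mm width of the frame in y; along x they sit between the end posts with a 70 mm gap after the −x posts and between neighbouring slats, leaving 78 mm before the +x posts.


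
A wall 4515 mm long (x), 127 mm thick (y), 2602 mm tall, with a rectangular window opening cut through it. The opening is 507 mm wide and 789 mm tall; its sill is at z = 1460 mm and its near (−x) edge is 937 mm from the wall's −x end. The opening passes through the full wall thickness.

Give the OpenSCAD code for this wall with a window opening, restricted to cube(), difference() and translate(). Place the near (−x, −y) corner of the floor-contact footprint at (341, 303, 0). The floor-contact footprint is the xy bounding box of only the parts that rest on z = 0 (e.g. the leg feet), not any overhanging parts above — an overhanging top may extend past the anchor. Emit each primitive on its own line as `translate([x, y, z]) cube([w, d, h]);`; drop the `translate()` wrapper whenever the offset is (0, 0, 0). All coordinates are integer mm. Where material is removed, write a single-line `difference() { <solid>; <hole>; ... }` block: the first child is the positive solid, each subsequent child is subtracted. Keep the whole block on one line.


difference() { translate([341, 303, 0]) cube([4515, 127, 2602]); translate([1278, 303, 1460]) cube([507, 127, 789]); }


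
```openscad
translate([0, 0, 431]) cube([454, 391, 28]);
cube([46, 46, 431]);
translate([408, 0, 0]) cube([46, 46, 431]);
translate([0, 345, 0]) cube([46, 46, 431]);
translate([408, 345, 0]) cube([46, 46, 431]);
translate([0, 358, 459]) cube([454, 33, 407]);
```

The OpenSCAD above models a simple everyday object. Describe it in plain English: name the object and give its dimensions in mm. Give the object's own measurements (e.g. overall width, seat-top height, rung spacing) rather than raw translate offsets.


A chair. The seat is a 454×391×28 mm slab with its top at z = 459 mm, on four 46×46 mm corner legs (flush with the seat edges, standing on z = 0). A flat backrest 33 mm thick, 407 mm tall, spans the full seat width and rises from the seat top along its +y edge, rear face flush with the rear of the seat.


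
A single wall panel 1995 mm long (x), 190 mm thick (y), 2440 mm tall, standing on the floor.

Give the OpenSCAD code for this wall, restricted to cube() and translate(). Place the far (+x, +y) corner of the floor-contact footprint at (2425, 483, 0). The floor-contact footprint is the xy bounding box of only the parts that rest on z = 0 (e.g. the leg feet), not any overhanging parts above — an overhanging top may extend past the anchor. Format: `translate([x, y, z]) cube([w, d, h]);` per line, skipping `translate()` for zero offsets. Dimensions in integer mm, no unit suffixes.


translate([430, 293, 0]) cube([1995, 190, 2440]);


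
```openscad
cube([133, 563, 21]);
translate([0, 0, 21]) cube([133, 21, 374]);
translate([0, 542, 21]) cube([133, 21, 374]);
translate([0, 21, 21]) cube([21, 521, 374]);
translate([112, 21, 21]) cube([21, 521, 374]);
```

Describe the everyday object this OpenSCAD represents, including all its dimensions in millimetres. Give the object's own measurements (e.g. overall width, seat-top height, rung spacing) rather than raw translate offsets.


An open-topped rectangular box: outside dimensions 133×563×395 mm, with a uniform wall and base thickness of 21 mm. The base is a full 133×563 slab on the floor; four walls sit on top of the base. The front and back walls (the −y and +y sides) span the full width; the two side walls fit between them.


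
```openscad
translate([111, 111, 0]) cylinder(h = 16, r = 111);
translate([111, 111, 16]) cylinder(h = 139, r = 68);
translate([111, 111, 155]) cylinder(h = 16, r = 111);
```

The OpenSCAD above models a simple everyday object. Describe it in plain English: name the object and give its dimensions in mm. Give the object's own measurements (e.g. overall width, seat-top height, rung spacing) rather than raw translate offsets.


A spool: two coaxial disc flanges of radius 111 mm and thickness 16 mm, joined by a core cylinder of radius 68 mm and height 139 mm. The lower flange rests on z = 0 and the three cylinders share a vertical axis.


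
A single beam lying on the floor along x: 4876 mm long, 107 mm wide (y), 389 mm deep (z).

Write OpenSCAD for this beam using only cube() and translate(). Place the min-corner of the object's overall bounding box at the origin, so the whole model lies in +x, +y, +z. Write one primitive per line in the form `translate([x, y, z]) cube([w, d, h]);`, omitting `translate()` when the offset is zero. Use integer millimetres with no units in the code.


cube([4876, 107, 389]);


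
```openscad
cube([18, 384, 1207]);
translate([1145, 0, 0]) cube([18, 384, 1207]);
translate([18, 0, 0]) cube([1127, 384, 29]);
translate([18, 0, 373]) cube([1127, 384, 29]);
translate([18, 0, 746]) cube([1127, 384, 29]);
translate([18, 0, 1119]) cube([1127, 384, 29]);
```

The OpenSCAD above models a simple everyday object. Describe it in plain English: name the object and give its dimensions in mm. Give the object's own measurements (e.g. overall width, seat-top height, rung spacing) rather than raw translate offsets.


An open bookshelf. Two side panels, each 18 mm thick, 384 mm deep and 1207 mm tall, stand 1163 mm apart (outside-to-outside). Between them sit 4 shelves, each 29 mm thick and 384 mm deep, spanning the full gap between the sides. The bottom shelf rests on the floor (its underside at z = 0) and the clear gap between one shelf's top and the next shelf's underside is 344 mm.


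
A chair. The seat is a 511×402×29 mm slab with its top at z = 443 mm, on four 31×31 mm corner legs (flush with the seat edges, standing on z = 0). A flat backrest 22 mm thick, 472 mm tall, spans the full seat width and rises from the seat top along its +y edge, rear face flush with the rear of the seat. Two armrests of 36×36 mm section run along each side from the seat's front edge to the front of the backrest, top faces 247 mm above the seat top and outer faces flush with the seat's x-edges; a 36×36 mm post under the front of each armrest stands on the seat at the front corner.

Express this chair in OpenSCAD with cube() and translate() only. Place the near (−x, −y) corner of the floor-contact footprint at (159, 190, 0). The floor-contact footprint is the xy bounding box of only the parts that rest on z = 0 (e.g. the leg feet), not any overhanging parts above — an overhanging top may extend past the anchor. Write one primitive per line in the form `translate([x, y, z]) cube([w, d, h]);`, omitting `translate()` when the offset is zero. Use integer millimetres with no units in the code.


// leg_h = 443 - 29 = 414
// arm post h = 247 - 36 = 211
translate([159, 190, 414]) cube([511, 402, 29]);
translate([159, 190, 0]) cube([31, 31, 414]);
translate([639, 190, 0]) cube([31, 31, 414]);
translate([159, 561, 0]) cube([31, 31, 414]);
translate([639, 561, 0]) cube([31, 31, 414]);
translate([159, 570, 443]) cube([511, 22, 472]);
translate([159, 190, 654]) cube([36, 380, 36]);
translate([634, 190, 654]) cube([36, 380, 36]);
translate([159, 190, 443]) cube([36, 36, 211]);
translate([634, 190, 443]) cube([36, 36, 211]);


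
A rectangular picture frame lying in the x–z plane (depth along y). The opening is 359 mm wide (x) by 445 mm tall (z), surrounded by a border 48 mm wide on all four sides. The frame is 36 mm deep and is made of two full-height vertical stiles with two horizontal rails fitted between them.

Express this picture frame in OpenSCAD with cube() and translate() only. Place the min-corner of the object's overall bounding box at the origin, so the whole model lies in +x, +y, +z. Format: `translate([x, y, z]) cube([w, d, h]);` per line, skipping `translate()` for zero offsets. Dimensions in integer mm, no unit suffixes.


cube([48, 36, 541]);
translate([407, 0, 0]) cube([48, 36, 541]);
translate([48, 0, 0]) cube([359, 36, 48]);
translate([48, 0, 493]) cube([359, 36, 48]);


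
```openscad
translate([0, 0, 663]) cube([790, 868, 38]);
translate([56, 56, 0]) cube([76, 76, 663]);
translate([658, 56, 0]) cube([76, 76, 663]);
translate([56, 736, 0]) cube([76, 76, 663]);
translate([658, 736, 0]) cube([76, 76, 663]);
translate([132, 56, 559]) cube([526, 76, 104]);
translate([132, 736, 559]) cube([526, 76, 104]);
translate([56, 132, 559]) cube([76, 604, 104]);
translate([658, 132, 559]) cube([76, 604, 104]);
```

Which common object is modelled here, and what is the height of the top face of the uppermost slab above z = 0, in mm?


A table. The table height is 701 mm.

A 790×868×38 slab sits at z = 663 on four 76 mm square posts — a table. The top surface is at 663 + 38 = 701 mm.


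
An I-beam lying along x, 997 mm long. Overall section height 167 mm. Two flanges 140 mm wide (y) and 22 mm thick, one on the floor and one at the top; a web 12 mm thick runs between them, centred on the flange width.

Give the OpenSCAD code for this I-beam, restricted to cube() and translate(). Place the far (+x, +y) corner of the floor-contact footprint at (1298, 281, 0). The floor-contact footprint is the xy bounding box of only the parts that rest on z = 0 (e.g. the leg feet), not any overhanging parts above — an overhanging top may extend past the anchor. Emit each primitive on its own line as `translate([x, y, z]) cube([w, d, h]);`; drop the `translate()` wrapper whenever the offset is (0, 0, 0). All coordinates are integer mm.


translate([301, 141, 0]) cube([997, 140, 22]);
translate([301, 205, 22]) cube([997, 12, 123]);
translate([301, 141, 145]) cube([997, 140, 22]);


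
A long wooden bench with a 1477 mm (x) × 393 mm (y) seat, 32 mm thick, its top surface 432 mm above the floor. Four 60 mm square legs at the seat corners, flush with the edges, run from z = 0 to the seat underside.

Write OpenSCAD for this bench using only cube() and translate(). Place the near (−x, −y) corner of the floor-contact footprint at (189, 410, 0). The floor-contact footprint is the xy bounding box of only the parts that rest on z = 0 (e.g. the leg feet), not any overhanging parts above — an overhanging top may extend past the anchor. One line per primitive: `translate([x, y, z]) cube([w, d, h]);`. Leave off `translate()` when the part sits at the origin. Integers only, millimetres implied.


translate([189, 410, 400]) cube([1477, 393, 32]);
translate([189, 410, 0]) cube([60, 60, 400]);
translate([189, 743, 0]) cube([60, 60, 400]);
translate([1606, 410, 0]) cube([60, 60, 400]);
translate([1606, 743, 0]) cube([60, 60, 400]);


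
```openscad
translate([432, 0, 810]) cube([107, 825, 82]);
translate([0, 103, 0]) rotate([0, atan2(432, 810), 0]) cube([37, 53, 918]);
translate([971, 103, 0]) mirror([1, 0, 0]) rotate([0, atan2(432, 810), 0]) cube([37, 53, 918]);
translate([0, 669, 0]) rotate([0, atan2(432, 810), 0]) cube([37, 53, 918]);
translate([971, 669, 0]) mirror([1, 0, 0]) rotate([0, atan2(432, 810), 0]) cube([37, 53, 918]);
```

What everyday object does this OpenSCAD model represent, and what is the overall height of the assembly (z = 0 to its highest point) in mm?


A sawhorse. The overall height is 892 mm.

A beam across two mirrored pairs of raked legs — a sawhorse. The beam's underside is at z = 810 (matching the legs' vertical rise in atan2(432, 810)) and the beam is 82 mm tall, so its top is at 810 + 82 = 892 mm. The raked legs top out at the beam's underside, so that is the highest point.


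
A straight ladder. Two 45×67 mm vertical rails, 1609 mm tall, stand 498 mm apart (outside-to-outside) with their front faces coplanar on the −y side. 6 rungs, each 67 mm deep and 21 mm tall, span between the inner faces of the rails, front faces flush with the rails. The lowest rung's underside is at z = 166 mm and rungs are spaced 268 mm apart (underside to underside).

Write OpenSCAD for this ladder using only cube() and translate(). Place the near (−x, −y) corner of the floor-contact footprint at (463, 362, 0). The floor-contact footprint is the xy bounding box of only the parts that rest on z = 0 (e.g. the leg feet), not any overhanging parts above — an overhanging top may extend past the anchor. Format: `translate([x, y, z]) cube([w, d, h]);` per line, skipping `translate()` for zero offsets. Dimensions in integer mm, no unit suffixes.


translate([463, 362, 0]) cube([45, 67, 1609]);
translate([916, 362, 0]) cube([45, 67, 1609]);
translate([508, 362, 166]) cube([408, 67, 21]);
translate([508, 362, 434]) cube([408, 67, 21]);
translate([508, 362, 702]) cube([408, 67, 21]);
translate([508, 362, 970]) cube([408, 67, 21]);
translate([508, 362, 1238]) cube([408, 67, 21]);
translate([508, 362, 1506]) cube([408, 67, 21]);


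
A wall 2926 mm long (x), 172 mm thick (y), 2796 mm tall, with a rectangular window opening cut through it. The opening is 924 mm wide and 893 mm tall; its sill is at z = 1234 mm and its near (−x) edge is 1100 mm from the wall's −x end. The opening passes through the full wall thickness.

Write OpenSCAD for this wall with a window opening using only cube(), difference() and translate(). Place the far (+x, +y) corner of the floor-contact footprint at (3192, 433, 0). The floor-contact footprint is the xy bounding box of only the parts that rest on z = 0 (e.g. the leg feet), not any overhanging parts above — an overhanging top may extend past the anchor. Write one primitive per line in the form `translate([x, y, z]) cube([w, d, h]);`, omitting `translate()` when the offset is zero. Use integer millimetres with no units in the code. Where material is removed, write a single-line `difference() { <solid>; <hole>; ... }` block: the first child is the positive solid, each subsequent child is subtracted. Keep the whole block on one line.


difference() { translate([266, 261, 0]) cube([2926, 172, 2796]); translate([1366, 261, 1234]) cube([924, 172, 893]); }


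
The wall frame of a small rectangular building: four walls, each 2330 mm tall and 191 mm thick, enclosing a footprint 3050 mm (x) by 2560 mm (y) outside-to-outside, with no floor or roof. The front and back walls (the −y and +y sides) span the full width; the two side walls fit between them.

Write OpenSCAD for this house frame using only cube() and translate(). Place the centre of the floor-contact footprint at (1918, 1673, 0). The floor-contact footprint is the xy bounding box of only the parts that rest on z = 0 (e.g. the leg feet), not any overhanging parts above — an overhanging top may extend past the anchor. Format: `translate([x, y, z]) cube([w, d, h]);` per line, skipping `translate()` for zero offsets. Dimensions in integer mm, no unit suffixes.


translate([393, 393, 0]) cube([3050, 191, 2330]);
translate([393, 2762, 0]) cube([3050, 191, 2330]);
translate([393, 584, 0]) cube([191, 2178, 2330]);
translate([3252, 584, 0]) cube([191, 2178, 2330]);


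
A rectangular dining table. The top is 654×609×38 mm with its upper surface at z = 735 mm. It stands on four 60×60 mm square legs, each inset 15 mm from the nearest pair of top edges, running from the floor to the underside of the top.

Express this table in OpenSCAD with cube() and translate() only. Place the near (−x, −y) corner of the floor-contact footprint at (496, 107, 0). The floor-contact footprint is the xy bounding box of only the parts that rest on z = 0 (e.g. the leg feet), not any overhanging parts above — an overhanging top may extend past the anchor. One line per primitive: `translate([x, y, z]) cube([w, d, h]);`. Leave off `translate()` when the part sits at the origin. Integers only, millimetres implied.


translate([481, 92, 697]) cube([654, 609, 38]);
translate([496, 107, 0]) cube([60, 60, 697]);
translate([1060, 107, 0]) cube([60, 60, 697]);
translate([496, 626, 0]) cube([60, 60, 697]);
translate([1060, 626, 0]) cube([60, 60, 697]);


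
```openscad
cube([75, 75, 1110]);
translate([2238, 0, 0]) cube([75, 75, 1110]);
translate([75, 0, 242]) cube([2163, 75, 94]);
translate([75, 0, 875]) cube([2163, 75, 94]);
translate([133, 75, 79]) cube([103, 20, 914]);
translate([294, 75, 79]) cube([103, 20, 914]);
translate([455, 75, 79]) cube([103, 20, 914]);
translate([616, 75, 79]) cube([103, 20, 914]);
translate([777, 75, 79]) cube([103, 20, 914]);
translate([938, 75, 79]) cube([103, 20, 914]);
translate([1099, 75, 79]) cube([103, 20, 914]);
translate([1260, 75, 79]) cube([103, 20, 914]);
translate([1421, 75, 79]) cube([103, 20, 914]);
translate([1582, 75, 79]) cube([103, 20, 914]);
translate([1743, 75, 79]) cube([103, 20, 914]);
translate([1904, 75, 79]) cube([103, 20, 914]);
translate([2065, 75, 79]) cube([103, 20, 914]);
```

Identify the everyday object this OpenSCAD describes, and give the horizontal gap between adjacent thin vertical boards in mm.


A fence section. The picket gap is 58 mm.

Two posts, two rails, 13 pickets — a fence section. Span 2163 mm holds 13 pickets of 103 mm with 14 equal gaps: ⌊(2163 − 13·103) / 14⌋ = 58 mm.


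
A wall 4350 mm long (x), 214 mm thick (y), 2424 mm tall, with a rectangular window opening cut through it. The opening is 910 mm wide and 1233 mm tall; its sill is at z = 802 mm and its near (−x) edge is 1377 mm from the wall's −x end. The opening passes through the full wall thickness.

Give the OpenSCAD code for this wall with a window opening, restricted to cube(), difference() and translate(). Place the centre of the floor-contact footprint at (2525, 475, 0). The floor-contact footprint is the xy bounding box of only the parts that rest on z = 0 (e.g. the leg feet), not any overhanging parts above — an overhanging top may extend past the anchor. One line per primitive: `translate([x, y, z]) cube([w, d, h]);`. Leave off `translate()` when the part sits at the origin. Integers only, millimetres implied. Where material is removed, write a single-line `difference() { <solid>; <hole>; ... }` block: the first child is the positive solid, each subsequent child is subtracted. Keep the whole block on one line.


difference() { translate([350, 368, 0]) cube([4350, 214, 2424]); translate([1727, 368, 802]) cube([910, 214, 1233]); }


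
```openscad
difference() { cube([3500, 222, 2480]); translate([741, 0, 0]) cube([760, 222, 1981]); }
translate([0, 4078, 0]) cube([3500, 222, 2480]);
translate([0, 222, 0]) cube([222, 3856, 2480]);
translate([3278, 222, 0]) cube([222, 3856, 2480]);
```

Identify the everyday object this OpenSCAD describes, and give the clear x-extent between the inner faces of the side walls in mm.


A single room. The interior width is 3056 mm.

Four walls enclosing a rectangle with a door in the front wall — a room. Outside width 3500 minus two 222 mm walls gives 3056 mm.


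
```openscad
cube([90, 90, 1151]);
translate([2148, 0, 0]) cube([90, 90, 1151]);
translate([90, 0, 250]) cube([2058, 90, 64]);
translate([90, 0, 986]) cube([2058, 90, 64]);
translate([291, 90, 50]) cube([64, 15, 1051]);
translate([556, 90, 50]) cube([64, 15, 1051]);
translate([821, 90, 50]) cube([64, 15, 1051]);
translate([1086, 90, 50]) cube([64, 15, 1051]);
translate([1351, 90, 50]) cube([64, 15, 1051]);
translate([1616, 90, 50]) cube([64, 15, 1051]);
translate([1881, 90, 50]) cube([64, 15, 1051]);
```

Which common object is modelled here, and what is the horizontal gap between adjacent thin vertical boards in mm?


A fence section. The picket gap is 201 mm.

Two posts, two rails, 7 pickets — a fence section. Span 2058 mm holds 7 pickets of 64 mm with 8 equal gaps: ⌊(2058 − 7·64) / 8⌋ = 201 mm.


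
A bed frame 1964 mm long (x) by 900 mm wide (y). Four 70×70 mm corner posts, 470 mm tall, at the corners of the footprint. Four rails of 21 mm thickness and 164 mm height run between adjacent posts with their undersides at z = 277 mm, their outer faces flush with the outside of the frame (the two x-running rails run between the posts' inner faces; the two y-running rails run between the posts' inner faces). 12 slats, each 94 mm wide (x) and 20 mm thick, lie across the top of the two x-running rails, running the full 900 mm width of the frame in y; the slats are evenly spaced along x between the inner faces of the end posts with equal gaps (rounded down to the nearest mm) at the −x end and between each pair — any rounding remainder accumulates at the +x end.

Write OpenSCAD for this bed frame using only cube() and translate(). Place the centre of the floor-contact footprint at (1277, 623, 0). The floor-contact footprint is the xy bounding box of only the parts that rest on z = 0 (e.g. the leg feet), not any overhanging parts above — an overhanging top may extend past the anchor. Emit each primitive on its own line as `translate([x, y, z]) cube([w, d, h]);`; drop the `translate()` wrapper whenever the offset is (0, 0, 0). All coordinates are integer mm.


translate([295, 173, 0]) cube([70, 70, 470]);
translate([295, 1003, 0]) cube([70, 70, 470]);
translate([2189, 173, 0]) cube([70, 70, 470]);
translate([2189, 1003, 0]) cube([70, 70, 470]);
translate([365, 173, 277]) cube([1824, 21, 164]);
translate([365, 1052, 277]) cube([1824, 21, 164]);
translate([295, 243, 277]) cube([21, 760, 164]);
translate([2238, 243, 277]) cube([21, 760, 164]);
translate([418, 173, 441]) cube([94, 900, 20]);
translate([565, 173, 441]) cube([94, 900, 20]);
translate([712, 173, 441]) cube([94, 900, 20]);
translate([859, 173, 441]) cube([94, 900, 20]);
translate([1006, 173, 441]) cube([94, 900, 20]);
translate([1153, 173, 441]) cube([94, 900, 20]);
translate([1300, 173, 441]) cube([94, 900, 20]);
translate([1447, 173, 441]) cube([94, 900, 20]);
translate([1594, 173, 441]) cube([94, 900, 20]);
translate([1741, 173, 441]) cube([94, 900, 20]);
translate([1888, 173, 441]) cube([94, 900, 20]);
translate([2035, 173, 441]) cube([94, 900, 20]);


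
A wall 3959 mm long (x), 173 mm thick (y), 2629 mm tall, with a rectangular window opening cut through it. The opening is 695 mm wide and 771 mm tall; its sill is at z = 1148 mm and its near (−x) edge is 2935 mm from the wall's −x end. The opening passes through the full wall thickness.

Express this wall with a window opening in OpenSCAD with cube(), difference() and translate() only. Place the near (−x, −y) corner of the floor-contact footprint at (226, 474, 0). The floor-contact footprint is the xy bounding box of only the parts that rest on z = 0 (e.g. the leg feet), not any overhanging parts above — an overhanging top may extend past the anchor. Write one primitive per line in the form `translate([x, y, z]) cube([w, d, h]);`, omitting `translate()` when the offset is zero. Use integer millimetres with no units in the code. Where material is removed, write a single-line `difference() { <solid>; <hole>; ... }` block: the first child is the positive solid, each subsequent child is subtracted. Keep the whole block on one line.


difference() { translate([226, 474, 0]) cube([3959, 173, 2629]); translate([3161, 474, 1148]) cube([695, 173, 771]); }


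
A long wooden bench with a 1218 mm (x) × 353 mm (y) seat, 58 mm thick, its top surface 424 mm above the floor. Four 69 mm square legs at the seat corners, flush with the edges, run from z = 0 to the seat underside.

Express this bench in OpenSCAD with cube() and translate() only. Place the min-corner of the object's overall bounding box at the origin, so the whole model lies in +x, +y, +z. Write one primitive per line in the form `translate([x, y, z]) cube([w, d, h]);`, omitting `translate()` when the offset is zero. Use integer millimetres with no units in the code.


translate([0, 0, 366]) cube([1218, 353, 58]);
cube([69, 69, 366]);
translate([0, 284, 0]) cube([69, 69, 366]);
translate([1149, 0, 0]) cube([69, 69, 366]);
translate([1149, 284, 0]) cube([69, 69, 366]);


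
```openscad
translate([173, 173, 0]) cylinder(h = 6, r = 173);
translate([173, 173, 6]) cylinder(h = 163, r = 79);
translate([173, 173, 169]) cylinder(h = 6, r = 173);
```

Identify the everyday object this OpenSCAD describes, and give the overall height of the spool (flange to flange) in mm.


A spool. The overall height is 175 mm.

Three coaxial cylinders, large–small–large — a spool. Two 6 mm flanges and a 163 mm core give 6 + 163 + 6 = 175 mm.


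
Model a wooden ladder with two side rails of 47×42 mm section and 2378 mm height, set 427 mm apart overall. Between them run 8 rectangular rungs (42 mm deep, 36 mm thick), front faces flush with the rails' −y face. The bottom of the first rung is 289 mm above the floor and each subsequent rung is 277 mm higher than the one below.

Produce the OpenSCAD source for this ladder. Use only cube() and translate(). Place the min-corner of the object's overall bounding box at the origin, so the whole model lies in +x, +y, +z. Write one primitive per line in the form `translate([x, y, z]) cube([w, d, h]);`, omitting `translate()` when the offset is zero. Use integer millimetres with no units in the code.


// rung span = 427 - 2*47 = 333
// rung[k] z = 289 + k*277
cube([47, 42, 2378]);
translate([380, 0, 0]) cube([47, 42, 2378]);
translate([47, 0, 289]) cube([333, 42, 36]);
translate([47, 0, 566]) cube([333, 42, 36]);
translate([47, 0, 843]) cube([333, 42, 36]);
translate([47, 0, 1120]) cube([333, 42, 36]);
translate([47, 0, 1397]) cube([333, 42, 36]);
translate([47, 0, 1674]) cube([333, 42, 36]);
translate([47, 0, 1951]) cube([333, 42, 36]);
translate([47, 0, 2228]) cube([333, 42, 36]);


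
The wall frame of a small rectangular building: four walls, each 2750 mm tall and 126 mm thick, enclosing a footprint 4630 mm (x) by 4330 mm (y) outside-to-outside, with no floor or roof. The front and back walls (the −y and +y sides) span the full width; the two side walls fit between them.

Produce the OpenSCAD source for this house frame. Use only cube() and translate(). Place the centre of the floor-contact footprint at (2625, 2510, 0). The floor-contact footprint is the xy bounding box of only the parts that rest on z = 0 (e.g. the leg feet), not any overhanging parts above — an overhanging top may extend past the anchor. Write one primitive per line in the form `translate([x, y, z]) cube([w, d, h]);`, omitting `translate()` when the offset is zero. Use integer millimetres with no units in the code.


translate([310, 345, 0]) cube([4630, 126, 2750]);
translate([310, 4549, 0]) cube([4630, 126, 2750]);
translate([310, 471, 0]) cube([126, 4078, 2750]);
translate([4814, 471, 0]) cube([126, 4078, 2750]);
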